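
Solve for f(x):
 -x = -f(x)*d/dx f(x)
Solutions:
 f(x) = -sqrt(C1 + x^2)
 f(x) = sqrt(C1 + x^2)


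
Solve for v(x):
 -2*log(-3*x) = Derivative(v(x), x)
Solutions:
 v(x) = C1 - 2*x*log(-x) + 2*x*(1 - log(3))


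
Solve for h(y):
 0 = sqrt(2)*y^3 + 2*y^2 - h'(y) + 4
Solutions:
 h(y) = C1 + sqrt(2)*y^4/4 + 2*y^3/3 + 4*y


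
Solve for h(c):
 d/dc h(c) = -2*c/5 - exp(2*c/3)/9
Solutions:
 h(c) = C1 - c^2/5 - exp(2*c/3)/6


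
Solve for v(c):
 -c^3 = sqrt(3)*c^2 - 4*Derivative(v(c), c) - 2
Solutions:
 v(c) = C1 + c^4/16 + sqrt(3)*c^3/12 - c/2


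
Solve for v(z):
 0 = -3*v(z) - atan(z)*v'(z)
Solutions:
 v(z) = C1*exp(-3*Integral(1/atan(z), z))


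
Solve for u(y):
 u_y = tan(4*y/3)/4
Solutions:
 u(y) = C1 - 3*log(cos(4*y/3))/16


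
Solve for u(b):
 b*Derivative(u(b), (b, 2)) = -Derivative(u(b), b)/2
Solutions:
 u(b) = C1 + C2*sqrt(b)


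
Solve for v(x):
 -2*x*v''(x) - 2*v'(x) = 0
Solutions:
 v(x) = C1 + C2*log(x)


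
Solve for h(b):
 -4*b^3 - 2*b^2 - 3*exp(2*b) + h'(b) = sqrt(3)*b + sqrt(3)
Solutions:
 h(b) = C1 + b^4 + 2*b^3/3 + sqrt(3)*b^2/2 + sqrt(3)*b + 3*exp(2*b)/2


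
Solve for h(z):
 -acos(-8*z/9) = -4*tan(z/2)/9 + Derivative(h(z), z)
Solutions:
 h(z) = C1 - z*acos(-8*z/9) - sqrt(81 - 64*z^2)/8 - 8*log(cos(z/2))/9


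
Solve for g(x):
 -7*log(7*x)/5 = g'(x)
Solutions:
 g(x) = C1 - 7*x*log(x)/5 - 7*x*log(7)/5 + 7*x/5


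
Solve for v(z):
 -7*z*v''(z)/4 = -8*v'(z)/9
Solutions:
 v(z) = C1 + C2*z^(95/63)


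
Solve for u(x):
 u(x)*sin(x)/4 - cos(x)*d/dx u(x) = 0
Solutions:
 u(x) = C1/cos(x)^(1/4)


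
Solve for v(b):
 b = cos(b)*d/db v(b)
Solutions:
 v(b) = C1 + Integral(b/cos(b), b)


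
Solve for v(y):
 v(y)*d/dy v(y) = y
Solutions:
 v(y) = -sqrt(C1 + y^2)
 v(y) = sqrt(C1 + y^2)


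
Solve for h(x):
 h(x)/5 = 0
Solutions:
 h(x) = 0


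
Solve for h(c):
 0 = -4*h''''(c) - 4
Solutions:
 h(c) = C1 + C2*c + C3*c^2 + C4*c^3 - c^4/24


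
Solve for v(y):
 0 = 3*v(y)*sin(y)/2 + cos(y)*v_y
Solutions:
 v(y) = C1*cos(y)^(3/2)


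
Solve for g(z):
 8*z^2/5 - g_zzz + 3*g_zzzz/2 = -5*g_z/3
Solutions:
 g(z) = C1 + C2*exp(z*(4/(9*sqrt(1945) + 397)^(1/3) + 4 + (9*sqrt(1945) + 397)^(1/3))/18)*sin(sqrt(3)*z*(-(9*sqrt(1945) + 397)^(1/3) + 4/(9*sqrt(1945) + 397)^(1/3))/18) + C3*exp(z*(4/(9*sqrt(1945) + 397)^(1/3) + 4 + (9*sqrt(1945) + 397)^(1/3))/18)*cos(sqrt(3)*z*(-(9*sqrt(1945) + 397)^(1/3) + 4/(9*sqrt(1945) + 397)^(1/3))/18) + C4*exp(z*(-(9*sqrt(1945) + 397)^(1/3) - 4/(9*sqrt(1945) + 397)^(1/3) + 2)/9) - 8*z^3/25 - 144*z/125


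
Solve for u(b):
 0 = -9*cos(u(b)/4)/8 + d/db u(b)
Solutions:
 -9*b/8 - 2*log(sin(u(b)/4) - 1) + 2*log(sin(u(b)/4) + 1) = C1


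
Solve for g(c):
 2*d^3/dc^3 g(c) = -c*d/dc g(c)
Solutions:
 g(c) = C1 + Integral(C2*airyai(-2^(2/3)*c/2) + C3*airybi(-2^(2/3)*c/2), c)


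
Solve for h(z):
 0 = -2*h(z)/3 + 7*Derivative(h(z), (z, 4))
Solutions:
 h(z) = C1*exp(-2^(1/4)*21^(3/4)*z/21) + C2*exp(2^(1/4)*21^(3/4)*z/21) + C3*sin(2^(1/4)*21^(3/4)*z/21) + C4*cos(2^(1/4)*21^(3/4)*z/21)


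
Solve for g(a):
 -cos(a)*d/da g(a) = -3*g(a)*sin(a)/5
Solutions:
 g(a) = C1/cos(a)^(3/5)


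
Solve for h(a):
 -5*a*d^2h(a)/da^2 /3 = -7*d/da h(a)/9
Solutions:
 h(a) = C1 + C2*a^(22/15)


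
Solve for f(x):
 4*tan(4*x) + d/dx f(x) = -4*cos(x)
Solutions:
 f(x) = C1 + log(cos(4*x)) - 4*sin(x)


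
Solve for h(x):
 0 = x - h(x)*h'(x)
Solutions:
 h(x) = -sqrt(C1 + x^2)
 h(x) = sqrt(C1 + x^2)


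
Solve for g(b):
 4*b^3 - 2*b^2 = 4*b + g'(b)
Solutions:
 g(b) = C1 + b^4 - 2*b^3/3 - 2*b^2


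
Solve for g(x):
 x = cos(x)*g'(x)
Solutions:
 g(x) = C1 + Integral(x/cos(x), x)


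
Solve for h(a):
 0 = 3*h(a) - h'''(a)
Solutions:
 h(a) = C3*exp(3^(1/3)*a) + (C1*sin(3^(5/6)*a/2) + C2*cos(3^(5/6)*a/2))*exp(-3^(1/3)*a/2)


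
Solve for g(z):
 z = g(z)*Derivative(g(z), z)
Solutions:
 g(z) = -sqrt(C1 + z^2)
 g(z) = sqrt(C1 + z^2)


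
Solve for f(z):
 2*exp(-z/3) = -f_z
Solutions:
 f(z) = C1 + 6*exp(-z/3)


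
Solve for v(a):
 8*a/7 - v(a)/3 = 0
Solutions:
 v(a) = 24*a/7


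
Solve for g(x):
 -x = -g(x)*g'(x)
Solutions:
 g(x) = -sqrt(C1 + x^2)
 g(x) = sqrt(C1 + x^2)


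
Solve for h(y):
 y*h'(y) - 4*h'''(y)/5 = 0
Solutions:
 h(y) = C1 + Integral(C2*airyai(10^(1/3)*y/2) + C3*airybi(10^(1/3)*y/2), y)


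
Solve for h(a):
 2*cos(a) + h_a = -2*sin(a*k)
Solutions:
 h(a) = C1 - 2*sin(a) + 2*cos(a*k)/k


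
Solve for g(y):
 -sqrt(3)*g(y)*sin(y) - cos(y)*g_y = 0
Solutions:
 g(y) = C1*cos(y)^(sqrt(3))


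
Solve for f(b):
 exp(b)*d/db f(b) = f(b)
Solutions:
 f(b) = C1*exp(-exp(-b))


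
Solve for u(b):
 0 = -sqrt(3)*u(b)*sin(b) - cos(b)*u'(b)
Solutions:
 u(b) = C1*cos(b)^(sqrt(3))


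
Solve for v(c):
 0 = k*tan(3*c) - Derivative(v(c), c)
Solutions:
 v(c) = C1 - k*log(cos(3*c))/3


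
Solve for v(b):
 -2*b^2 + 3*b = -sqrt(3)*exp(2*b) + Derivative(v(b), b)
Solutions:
 v(b) = C1 - 2*b^3/3 + 3*b^2/2 + sqrt(3)*exp(2*b)/2


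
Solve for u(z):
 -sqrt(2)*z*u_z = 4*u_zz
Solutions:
 u(z) = C1 + C2*erf(2^(3/4)*z/4)


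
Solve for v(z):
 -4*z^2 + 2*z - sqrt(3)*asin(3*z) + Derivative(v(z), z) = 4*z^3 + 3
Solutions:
 v(z) = C1 + z^4 + 4*z^3/3 - z^2 + 3*z + sqrt(3)*(z*asin(3*z) + sqrt(1 - 9*z^2)/3)


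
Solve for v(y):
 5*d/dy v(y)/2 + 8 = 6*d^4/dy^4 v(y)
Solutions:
 v(y) = C1 + C4*exp(90^(1/3)*y/6) - 16*y/5 + (C2*sin(10^(1/3)*3^(1/6)*y/4) + C3*cos(10^(1/3)*3^(1/6)*y/4))*exp(-90^(1/3)*y/12)


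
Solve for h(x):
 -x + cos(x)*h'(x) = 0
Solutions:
 h(x) = C1 + Integral(x/cos(x), x)


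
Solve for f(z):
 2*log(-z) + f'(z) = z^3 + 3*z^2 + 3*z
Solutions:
 f(z) = C1 + z^4/4 + z^3 + 3*z^2/2 - 2*z*log(-z) + 2*z


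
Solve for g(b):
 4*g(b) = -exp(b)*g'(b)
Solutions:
 g(b) = C1*exp(4*exp(-b))


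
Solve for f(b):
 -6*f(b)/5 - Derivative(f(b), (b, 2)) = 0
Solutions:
 f(b) = C1*sin(sqrt(30)*b/5) + C2*cos(sqrt(30)*b/5)


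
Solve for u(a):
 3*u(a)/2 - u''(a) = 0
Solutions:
 u(a) = C1*exp(-sqrt(6)*a/2) + C2*exp(sqrt(6)*a/2)


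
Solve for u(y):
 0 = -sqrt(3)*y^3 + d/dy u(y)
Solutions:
 u(y) = C1 + sqrt(3)*y^4/4


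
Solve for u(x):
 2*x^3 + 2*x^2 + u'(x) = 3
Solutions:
 u(x) = C1 - x^4/2 - 2*x^3/3 + 3*x


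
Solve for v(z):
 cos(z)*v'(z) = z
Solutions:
 v(z) = C1 + Integral(z/cos(z), z)


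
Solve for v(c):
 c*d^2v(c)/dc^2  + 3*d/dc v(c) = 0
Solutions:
 v(c) = C1 + C2/c^2


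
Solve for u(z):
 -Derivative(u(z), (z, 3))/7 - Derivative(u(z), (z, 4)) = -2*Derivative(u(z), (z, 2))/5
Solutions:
 u(z) = C1 + C2*z + C3*exp(z*(-5 + sqrt(1985))/70) + C4*exp(-z*(5 + sqrt(1985))/70)


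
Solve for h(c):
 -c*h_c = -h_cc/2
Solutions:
 h(c) = C1 + C2*erfi(c)


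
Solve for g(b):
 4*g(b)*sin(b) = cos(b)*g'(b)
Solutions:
 g(b) = C1/cos(b)^4


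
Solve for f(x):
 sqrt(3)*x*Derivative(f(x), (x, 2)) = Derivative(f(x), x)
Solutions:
 f(x) = C1 + C2*x^(sqrt(3)/3 + 1)


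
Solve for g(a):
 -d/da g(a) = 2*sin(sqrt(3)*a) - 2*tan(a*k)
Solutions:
 g(a) = C1 + 2*Piecewise((-log(cos(a*k))/k, Ne(k, 0)), (0, True)) + 2*sqrt(3)*cos(sqrt(3)*a)/3


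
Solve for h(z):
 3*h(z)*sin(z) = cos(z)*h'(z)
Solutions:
 h(z) = C1/cos(z)^3


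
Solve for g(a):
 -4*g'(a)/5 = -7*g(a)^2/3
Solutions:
 g(a) = -12/(C1 + 35*a)


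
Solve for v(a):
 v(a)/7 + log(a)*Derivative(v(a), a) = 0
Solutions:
 v(a) = C1*exp(-li(a)/7)


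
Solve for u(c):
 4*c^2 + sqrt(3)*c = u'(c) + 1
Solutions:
 u(c) = C1 + 4*c^3/3 + sqrt(3)*c^2/2 - c


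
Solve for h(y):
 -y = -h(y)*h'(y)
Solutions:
 h(y) = -sqrt(C1 + y^2)
 h(y) = sqrt(C1 + y^2)


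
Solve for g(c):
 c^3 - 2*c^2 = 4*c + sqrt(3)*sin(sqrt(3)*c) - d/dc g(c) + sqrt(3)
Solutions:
 g(c) = C1 - c^4/4 + 2*c^3/3 + 2*c^2 + sqrt(3)*c - cos(sqrt(3)*c)


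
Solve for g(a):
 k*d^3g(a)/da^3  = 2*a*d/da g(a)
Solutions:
 g(a) = C1 + Integral(C2*airyai(2^(1/3)*a*(1/k)^(1/3)) + C3*airybi(2^(1/3)*a*(1/k)^(1/3)), a)


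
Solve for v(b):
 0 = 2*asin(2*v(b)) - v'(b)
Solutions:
 Integral(1/asin(2*_y), (_y, v(b))) = C1 + 2*b


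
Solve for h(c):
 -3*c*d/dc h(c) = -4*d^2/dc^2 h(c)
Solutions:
 h(c) = C1 + C2*erfi(sqrt(6)*c/4)


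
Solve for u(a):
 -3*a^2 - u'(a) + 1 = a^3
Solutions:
 u(a) = C1 - a^4/4 - a^3 + a


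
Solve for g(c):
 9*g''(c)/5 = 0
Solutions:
 g(c) = C1 + C2*c


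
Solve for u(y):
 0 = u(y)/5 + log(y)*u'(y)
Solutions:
 u(y) = C1*exp(-li(y)/5)


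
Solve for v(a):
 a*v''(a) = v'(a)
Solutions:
 v(a) = C1 + C2*a^2


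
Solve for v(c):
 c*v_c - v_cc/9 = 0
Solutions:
 v(c) = C1 + C2*erfi(3*sqrt(2)*c/2)


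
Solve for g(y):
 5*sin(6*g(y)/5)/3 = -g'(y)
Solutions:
 5*y/3 + 5*log(cos(6*g(y)/5) - 1)/12 - 5*log(cos(6*g(y)/5) + 1)/12 = C1


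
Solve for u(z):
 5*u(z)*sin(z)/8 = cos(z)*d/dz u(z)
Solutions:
 u(z) = C1/cos(z)^(5/8)


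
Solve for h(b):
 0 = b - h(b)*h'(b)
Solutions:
 h(b) = -sqrt(C1 + b^2)
 h(b) = sqrt(C1 + b^2)


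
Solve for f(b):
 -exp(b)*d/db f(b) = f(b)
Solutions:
 f(b) = C1*exp(exp(-b))


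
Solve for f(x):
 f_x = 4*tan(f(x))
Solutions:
 f(x) = pi - asin(C1*exp(4*x))
 f(x) = asin(C1*exp(4*x))


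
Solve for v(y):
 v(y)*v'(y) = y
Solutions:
 v(y) = -sqrt(C1 + y^2)
 v(y) = sqrt(C1 + y^2)


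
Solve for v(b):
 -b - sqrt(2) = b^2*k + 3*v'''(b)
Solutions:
 v(b) = C1 + C2*b + C3*b^2 - b^5*k/180 - b^4/72 - sqrt(2)*b^3/18


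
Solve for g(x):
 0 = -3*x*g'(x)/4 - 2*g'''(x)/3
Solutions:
 g(x) = C1 + Integral(C2*airyai(-3^(2/3)*x/2) + C3*airybi(-3^(2/3)*x/2), x)


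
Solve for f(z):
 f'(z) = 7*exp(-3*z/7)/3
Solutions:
 f(z) = C1 - 49*exp(-3*z/7)/9


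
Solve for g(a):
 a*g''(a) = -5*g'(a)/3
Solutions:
 g(a) = C1 + C2/a^(2/3)


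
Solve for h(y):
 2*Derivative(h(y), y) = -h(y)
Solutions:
 h(y) = C1*exp(-y/2)


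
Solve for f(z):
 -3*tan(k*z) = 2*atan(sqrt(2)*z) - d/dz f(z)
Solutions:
 f(z) = C1 + 2*z*atan(sqrt(2)*z) + 3*Piecewise((-log(cos(k*z))/k, Ne(k, 0)), (0, True)) - sqrt(2)*log(2*z^2 + 1)/2


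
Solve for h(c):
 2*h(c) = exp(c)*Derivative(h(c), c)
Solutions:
 h(c) = C1*exp(-2*exp(-c))


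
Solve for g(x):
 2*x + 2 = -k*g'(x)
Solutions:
 g(x) = C1 - x^2/k - 2*x/k


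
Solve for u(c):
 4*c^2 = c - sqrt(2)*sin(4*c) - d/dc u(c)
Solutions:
 u(c) = C1 - 4*c^3/3 + c^2/2 + sqrt(2)*cos(4*c)/4


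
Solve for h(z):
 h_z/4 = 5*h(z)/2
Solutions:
 h(z) = C1*exp(10*z)


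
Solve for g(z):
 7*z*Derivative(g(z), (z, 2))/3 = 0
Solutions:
 g(z) = C1 + C2*z


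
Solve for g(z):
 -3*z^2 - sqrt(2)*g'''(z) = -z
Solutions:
 g(z) = C1 + C2*z + C3*z^2 - sqrt(2)*z^5/40 + sqrt(2)*z^4/48


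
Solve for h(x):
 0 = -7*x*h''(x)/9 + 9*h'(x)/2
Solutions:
 h(x) = C1 + C2*x^(95/14)


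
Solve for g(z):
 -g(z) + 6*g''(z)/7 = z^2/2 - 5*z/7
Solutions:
 g(z) = C1*exp(-sqrt(42)*z/6) + C2*exp(sqrt(42)*z/6) - z^2/2 + 5*z/7 - 6/7


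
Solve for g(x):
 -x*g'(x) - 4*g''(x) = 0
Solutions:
 g(x) = C1 + C2*erf(sqrt(2)*x/4)


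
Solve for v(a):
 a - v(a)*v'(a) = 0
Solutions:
 v(a) = -sqrt(C1 + a^2)
 v(a) = sqrt(C1 + a^2)


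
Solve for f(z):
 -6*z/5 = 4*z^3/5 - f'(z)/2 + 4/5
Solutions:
 f(z) = C1 + 2*z^4/5 + 6*z^2/5 + 8*z/5


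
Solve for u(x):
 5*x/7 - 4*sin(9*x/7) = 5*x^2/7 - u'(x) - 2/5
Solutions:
 u(x) = C1 + 5*x^3/21 - 5*x^2/14 - 2*x/5 - 28*cos(9*x/7)/9


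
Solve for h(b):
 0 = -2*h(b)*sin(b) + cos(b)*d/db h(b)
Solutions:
 h(b) = C1/cos(b)^2


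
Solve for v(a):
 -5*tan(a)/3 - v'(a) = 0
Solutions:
 v(a) = C1 + 5*log(cos(a))/3


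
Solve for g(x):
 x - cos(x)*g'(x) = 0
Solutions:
 g(x) = C1 + Integral(x/cos(x), x)


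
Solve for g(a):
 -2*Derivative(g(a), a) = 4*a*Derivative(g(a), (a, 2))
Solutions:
 g(a) = C1 + C2*sqrt(a)


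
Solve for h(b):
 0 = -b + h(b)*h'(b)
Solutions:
 h(b) = -sqrt(C1 + b^2)
 h(b) = sqrt(C1 + b^2)


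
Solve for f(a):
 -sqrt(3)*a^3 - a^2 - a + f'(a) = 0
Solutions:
 f(a) = C1 + sqrt(3)*a^4/4 + a^3/3 + a^2/2


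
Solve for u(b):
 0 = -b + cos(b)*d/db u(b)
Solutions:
 u(b) = C1 + Integral(b/cos(b), b)


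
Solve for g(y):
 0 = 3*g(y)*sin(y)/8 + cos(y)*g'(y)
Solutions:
 g(y) = C1*cos(y)^(3/8)


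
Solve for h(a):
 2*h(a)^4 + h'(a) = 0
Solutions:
 h(a) = (-3^(2/3) - 3*3^(1/6)*I)*(1/(C1 + 2*a))^(1/3)/6
 h(a) = (-3^(2/3) + 3*3^(1/6)*I)*(1/(C1 + 2*a))^(1/3)/6
 h(a) = (1/(C1 + 6*a))^(1/3)


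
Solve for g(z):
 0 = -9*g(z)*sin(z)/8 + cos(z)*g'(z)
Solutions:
 g(z) = C1/cos(z)^(9/8)


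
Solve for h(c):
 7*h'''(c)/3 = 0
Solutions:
 h(c) = C1 + C2*c + C3*c^2


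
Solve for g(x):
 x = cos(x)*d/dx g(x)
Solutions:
 g(x) = C1 + Integral(x/cos(x), x)


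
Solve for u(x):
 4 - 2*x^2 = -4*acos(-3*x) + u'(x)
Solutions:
 u(x) = C1 - 2*x^3/3 + 4*x*acos(-3*x) + 4*x + 4*sqrt(1 - 9*x^2)/3


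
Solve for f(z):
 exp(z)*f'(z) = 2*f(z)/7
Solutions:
 f(z) = C1*exp(-2*exp(-z)/7)


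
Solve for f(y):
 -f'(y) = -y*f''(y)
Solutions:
 f(y) = C1 + C2*y^2


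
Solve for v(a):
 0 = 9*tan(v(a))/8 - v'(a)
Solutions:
 v(a) = pi - asin(C1*exp(9*a/8))
 v(a) = asin(C1*exp(9*a/8))


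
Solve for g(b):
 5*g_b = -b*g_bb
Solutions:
 g(b) = C1 + C2/b^4


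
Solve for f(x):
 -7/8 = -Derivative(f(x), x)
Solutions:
 f(x) = C1 + 7*x/8


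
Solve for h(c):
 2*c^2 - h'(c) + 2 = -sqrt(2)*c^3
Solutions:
 h(c) = C1 + sqrt(2)*c^4/4 + 2*c^3/3 + 2*c


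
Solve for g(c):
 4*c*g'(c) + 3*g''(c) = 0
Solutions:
 g(c) = C1 + C2*erf(sqrt(6)*c/3)


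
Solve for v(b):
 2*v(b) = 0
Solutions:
 v(b) = 0


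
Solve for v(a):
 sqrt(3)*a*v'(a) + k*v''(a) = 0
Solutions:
 v(a) = C1 + C2*sqrt(k)*erf(sqrt(2)*3^(1/4)*a*sqrt(1/k)/2)


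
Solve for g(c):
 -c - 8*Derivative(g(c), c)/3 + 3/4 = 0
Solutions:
 g(c) = C1 - 3*c^2/16 + 9*c/32


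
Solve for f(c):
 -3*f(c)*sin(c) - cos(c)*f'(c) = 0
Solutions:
 f(c) = C1*cos(c)^3


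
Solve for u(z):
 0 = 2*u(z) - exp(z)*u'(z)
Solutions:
 u(z) = C1*exp(-2*exp(-z))


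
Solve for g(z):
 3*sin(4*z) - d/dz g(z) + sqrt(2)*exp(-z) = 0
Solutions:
 g(z) = C1 - 3*cos(4*z)/4 - sqrt(2)*exp(-z)


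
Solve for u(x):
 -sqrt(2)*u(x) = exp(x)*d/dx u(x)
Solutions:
 u(x) = C1*exp(sqrt(2)*exp(-x))


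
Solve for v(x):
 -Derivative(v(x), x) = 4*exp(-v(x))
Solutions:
 v(x) = log(C1 - 4*x)


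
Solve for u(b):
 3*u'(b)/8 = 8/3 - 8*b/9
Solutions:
 u(b) = C1 - 32*b^2/27 + 64*b/9


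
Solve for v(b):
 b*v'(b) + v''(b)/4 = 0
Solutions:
 v(b) = C1 + C2*erf(sqrt(2)*b)


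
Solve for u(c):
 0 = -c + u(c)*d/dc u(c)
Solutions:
 u(c) = -sqrt(C1 + c^2)
 u(c) = sqrt(C1 + c^2)


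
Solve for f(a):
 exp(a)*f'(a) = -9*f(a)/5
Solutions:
 f(a) = C1*exp(9*exp(-a)/5)


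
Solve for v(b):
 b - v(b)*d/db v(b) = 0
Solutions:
 v(b) = -sqrt(C1 + b^2)
 v(b) = sqrt(C1 + b^2)


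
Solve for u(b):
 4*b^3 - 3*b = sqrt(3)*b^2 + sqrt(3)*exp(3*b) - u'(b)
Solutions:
 u(b) = C1 - b^4 + sqrt(3)*b^3/3 + 3*b^2/2 + sqrt(3)*exp(3*b)/3


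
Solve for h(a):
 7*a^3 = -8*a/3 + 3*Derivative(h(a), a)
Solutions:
 h(a) = C1 + 7*a^4/12 + 4*a^2/9


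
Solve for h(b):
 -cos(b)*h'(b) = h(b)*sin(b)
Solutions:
 h(b) = C1*cos(b)


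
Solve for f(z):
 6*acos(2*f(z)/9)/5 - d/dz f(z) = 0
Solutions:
 Integral(1/acos(2*_y/9), (_y, f(z))) = C1 + 6*z/5


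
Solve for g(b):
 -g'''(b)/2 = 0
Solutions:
 g(b) = C1 + C2*b + C3*b^2


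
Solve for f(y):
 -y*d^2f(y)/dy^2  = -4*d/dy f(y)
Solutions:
 f(y) = C1 + C2*y^5


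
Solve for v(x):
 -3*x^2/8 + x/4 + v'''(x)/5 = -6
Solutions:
 v(x) = C1 + C2*x + C3*x^2 + x^5/32 - 5*x^4/96 - 5*x^3


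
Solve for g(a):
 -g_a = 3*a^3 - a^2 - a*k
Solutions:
 g(a) = C1 - 3*a^4/4 + a^3/3 + a^2*k/2


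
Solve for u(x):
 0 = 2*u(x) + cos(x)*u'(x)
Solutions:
 u(x) = C1*(sin(x) - 1)/(sin(x) + 1)


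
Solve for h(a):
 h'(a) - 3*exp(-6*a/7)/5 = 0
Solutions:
 h(a) = C1 - 7*exp(-6*a/7)/10


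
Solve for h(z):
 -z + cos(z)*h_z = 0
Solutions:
 h(z) = C1 + Integral(z/cos(z), z)


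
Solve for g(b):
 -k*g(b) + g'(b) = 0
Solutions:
 g(b) = C1*exp(b*k)


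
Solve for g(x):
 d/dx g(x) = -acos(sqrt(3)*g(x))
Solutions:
 Integral(1/acos(sqrt(3)*_y), (_y, g(x))) = C1 - x


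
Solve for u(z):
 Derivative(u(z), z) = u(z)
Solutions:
 u(z) = C1*exp(z)


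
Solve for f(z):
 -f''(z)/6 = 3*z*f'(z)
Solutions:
 f(z) = C1 + C2*erf(3*z)


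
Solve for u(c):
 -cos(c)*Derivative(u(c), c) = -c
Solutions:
 u(c) = C1 + Integral(c/cos(c), c)


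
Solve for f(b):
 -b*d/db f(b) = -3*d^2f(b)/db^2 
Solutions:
 f(b) = C1 + C2*erfi(sqrt(6)*b/6)


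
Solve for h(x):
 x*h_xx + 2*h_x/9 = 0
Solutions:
 h(x) = C1 + C2*x^(7/9)


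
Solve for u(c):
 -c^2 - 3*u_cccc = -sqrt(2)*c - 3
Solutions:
 u(c) = C1 + C2*c + C3*c^2 + C4*c^3 - c^6/1080 + sqrt(2)*c^5/360 + c^4/24


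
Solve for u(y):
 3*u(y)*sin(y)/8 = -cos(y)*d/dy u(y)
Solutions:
 u(y) = C1*cos(y)^(3/8)


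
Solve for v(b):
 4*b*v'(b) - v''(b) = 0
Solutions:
 v(b) = C1 + C2*erfi(sqrt(2)*b)


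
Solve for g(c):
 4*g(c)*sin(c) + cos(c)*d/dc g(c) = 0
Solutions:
 g(c) = C1*cos(c)^4


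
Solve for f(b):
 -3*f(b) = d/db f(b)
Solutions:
 f(b) = C1*exp(-3*b)


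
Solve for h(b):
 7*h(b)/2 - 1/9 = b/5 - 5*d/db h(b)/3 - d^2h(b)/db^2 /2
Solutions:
 h(b) = 2*b/35 + (C1*sin(sqrt(38)*b/3) + C2*cos(sqrt(38)*b/3))*exp(-5*b/3) + 2/441


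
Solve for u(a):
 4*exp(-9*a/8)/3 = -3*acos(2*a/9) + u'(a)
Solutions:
 u(a) = C1 + 3*a*acos(2*a/9) - 3*sqrt(81 - 4*a^2)/2 - 32*exp(-9*a/8)/27


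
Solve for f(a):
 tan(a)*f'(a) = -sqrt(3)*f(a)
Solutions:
 f(a) = C1/sin(a)^(sqrt(3))


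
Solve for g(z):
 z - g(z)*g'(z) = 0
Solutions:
 g(z) = -sqrt(C1 + z^2)
 g(z) = sqrt(C1 + z^2)


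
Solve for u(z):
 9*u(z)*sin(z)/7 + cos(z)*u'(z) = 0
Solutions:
 u(z) = C1*cos(z)^(9/7)


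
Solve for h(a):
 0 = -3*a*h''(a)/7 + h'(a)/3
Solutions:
 h(a) = C1 + C2*a^(16/9)


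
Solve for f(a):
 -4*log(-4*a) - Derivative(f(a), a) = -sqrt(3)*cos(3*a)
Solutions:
 f(a) = C1 - 4*a*log(-a) - 8*a*log(2) + 4*a + sqrt(3)*sin(3*a)/3


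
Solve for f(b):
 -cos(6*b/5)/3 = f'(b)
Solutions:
 f(b) = C1 - 5*sin(6*b/5)/18


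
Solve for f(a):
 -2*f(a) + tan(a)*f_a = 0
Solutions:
 f(a) = C1*sin(a)^2


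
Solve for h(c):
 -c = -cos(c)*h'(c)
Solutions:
 h(c) = C1 + Integral(c/cos(c), c)


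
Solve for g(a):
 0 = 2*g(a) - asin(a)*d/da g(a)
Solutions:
 g(a) = C1*exp(2*Integral(1/asin(a), a))


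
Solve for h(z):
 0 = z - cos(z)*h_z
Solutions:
 h(z) = C1 + Integral(z/cos(z), z)


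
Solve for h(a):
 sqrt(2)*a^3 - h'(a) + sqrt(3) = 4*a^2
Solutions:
 h(a) = C1 + sqrt(2)*a^4/4 - 4*a^3/3 + sqrt(3)*a


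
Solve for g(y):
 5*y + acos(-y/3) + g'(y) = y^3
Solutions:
 g(y) = C1 + y^4/4 - 5*y^2/2 - y*acos(-y/3) - sqrt(9 - y^2)


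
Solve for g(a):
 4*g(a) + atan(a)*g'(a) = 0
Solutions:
 g(a) = C1*exp(-4*Integral(1/atan(a), a))


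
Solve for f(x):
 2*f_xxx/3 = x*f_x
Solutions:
 f(x) = C1 + Integral(C2*airyai(2^(2/3)*3^(1/3)*x/2) + C3*airybi(2^(2/3)*3^(1/3)*x/2), x)


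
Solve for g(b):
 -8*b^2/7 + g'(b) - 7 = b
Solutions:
 g(b) = C1 + 8*b^3/21 + b^2/2 + 7*b


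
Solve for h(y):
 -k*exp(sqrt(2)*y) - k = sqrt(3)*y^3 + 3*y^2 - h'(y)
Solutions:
 h(y) = C1 + k*y + sqrt(2)*k*exp(sqrt(2)*y)/2 + sqrt(3)*y^4/4 + y^3


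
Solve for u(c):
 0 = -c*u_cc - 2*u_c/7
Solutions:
 u(c) = C1 + C2*c^(5/7)


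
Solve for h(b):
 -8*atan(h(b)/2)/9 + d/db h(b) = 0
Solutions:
 Integral(1/atan(_y/2), (_y, h(b))) = C1 + 8*b/9


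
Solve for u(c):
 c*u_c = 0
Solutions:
 u(c) = C1


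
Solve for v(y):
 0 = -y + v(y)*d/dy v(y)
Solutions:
 v(y) = -sqrt(C1 + y^2)
 v(y) = sqrt(C1 + y^2)


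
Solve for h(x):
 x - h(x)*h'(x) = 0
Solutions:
 h(x) = -sqrt(C1 + x^2)
 h(x) = sqrt(C1 + x^2)


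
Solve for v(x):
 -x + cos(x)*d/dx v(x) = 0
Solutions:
 v(x) = C1 + Integral(x/cos(x), x)


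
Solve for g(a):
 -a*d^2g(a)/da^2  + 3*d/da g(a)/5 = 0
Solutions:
 g(a) = C1 + C2*a^(8/5)


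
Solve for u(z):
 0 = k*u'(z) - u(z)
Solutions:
 u(z) = C1*exp(z/k)


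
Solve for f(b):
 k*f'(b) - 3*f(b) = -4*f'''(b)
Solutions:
 f(b) = C1*exp(b*(-k/((-3^(1/3) + 3^(5/6)*I)*(sqrt(3)*sqrt(k^3 + 243) + 27)^(1/3)) - 3^(1/3)*(sqrt(3)*sqrt(k^3 + 243) + 27)^(1/3)/12 + 3^(5/6)*I*(sqrt(3)*sqrt(k^3 + 243) + 27)^(1/3)/12)) + C2*exp(b*(k/((3^(1/3) + 3^(5/6)*I)*(sqrt(3)*sqrt(k^3 + 243) + 27)^(1/3)) - 3^(1/3)*(sqrt(3)*sqrt(k^3 + 243) + 27)^(1/3)/12 - 3^(5/6)*I*(sqrt(3)*sqrt(k^3 + 243) + 27)^(1/3)/12)) + C3*exp(3^(1/3)*b*(-3^(1/3)*k/(sqrt(3)*sqrt(k^3 + 243) + 27)^(1/3) + (sqrt(3)*sqrt(k^3 + 243) + 27)^(1/3))/6)


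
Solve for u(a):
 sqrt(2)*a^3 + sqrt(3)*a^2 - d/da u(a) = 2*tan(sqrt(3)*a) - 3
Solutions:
 u(a) = C1 + sqrt(2)*a^4/4 + sqrt(3)*a^3/3 + 3*a + 2*sqrt(3)*log(cos(sqrt(3)*a))/3


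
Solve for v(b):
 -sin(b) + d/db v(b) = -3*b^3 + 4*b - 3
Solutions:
 v(b) = C1 - 3*b^4/4 + 2*b^2 - 3*b - cos(b)


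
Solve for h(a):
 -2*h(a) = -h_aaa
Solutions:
 h(a) = C3*exp(2^(1/3)*a) + (C1*sin(2^(1/3)*sqrt(3)*a/2) + C2*cos(2^(1/3)*sqrt(3)*a/2))*exp(-2^(1/3)*a/2)


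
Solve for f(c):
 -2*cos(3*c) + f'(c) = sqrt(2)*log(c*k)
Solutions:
 f(c) = C1 + sqrt(2)*c*(log(c*k) - 1) + 2*sin(3*c)/3


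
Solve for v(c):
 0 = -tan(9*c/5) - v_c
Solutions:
 v(c) = C1 + 5*log(cos(9*c/5))/9


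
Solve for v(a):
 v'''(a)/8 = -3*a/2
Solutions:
 v(a) = C1 + C2*a + C3*a^2 - a^4/2


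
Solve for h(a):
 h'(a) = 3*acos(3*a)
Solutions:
 h(a) = C1 + 3*a*acos(3*a) - sqrt(1 - 9*a^2)


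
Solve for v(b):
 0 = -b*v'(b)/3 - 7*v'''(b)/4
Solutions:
 v(b) = C1 + Integral(C2*airyai(-42^(2/3)*b/21) + C3*airybi(-42^(2/3)*b/21), b)


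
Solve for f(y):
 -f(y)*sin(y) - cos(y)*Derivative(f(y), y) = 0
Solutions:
 f(y) = C1*cos(y)


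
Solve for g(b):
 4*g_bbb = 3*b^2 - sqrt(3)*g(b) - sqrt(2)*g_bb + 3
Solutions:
 g(b) = C1*exp(b*(-2*sqrt(2) + 2^(2/3)/(sqrt(2) + 108*sqrt(3) + sqrt(-2 + (sqrt(2) + 108*sqrt(3))^2))^(1/3) + 2^(1/3)*(sqrt(2) + 108*sqrt(3) + sqrt(-2 + (sqrt(2) + 108*sqrt(3))^2))^(1/3))/24)*sin(2^(1/3)*sqrt(3)*b*(-(sqrt(2) + 108*sqrt(3) + sqrt(-2 + (sqrt(2) + 108*sqrt(3))^2))^(1/3) + 2^(1/3)/(sqrt(2) + 108*sqrt(3) + sqrt(-2 + (sqrt(2) + 108*sqrt(3))^2))^(1/3))/24) + C2*exp(b*(-2*sqrt(2) + 2^(2/3)/(sqrt(2) + 108*sqrt(3) + sqrt(-2 + (sqrt(2) + 108*sqrt(3))^2))^(1/3) + 2^(1/3)*(sqrt(2) + 108*sqrt(3) + sqrt(-2 + (sqrt(2) + 108*sqrt(3))^2))^(1/3))/24)*cos(2^(1/3)*sqrt(3)*b*(-(sqrt(2) + 108*sqrt(3) + sqrt(-2 + (sqrt(2) + 108*sqrt(3))^2))^(1/3) + 2^(1/3)/(sqrt(2) + 108*sqrt(3) + sqrt(-2 + (sqrt(2) + 108*sqrt(3))^2))^(1/3))/24) + C3*exp(-b*(2^(2/3)/(sqrt(2) + 108*sqrt(3) + sqrt(-2 + (sqrt(2) + 108*sqrt(3))^2))^(1/3) + sqrt(2) + 2^(1/3)*(sqrt(2) + 108*sqrt(3) + sqrt(-2 + (sqrt(2) + 108*sqrt(3))^2))^(1/3))/12) + sqrt(3)*b^2 - 2*sqrt(2) + sqrt(3)


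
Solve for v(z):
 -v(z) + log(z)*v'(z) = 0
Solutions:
 v(z) = C1*exp(li(z))


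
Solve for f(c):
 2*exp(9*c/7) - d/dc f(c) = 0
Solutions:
 f(c) = C1 + 14*exp(9*c/7)/9


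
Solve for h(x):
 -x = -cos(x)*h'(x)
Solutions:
 h(x) = C1 + Integral(x/cos(x), x)


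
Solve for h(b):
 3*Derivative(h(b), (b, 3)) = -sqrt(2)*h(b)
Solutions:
 h(b) = C3*exp(-2^(1/6)*3^(2/3)*b/3) + (C1*sin(6^(1/6)*b/2) + C2*cos(6^(1/6)*b/2))*exp(2^(1/6)*3^(2/3)*b/6)


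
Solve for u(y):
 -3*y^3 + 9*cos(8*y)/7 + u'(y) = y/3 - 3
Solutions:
 u(y) = C1 + 3*y^4/4 + y^2/6 - 3*y - 9*sin(8*y)/56


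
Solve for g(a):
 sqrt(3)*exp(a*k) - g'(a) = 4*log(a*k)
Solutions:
 g(a) = C1 - 4*a*log(a*k) + 4*a + Piecewise((sqrt(3)*exp(a*k)/k, Ne(k, 0)), (sqrt(3)*a, True))


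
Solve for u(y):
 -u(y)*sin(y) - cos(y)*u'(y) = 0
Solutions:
 u(y) = C1*cos(y)


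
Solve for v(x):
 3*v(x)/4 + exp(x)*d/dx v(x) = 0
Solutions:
 v(x) = C1*exp(3*exp(-x)/4)


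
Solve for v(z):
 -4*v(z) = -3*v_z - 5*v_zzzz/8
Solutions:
 v(z) = C1*exp(z*(-10^(2/3)*(19 + 3*sqrt(129))^(1/3) + 20*10^(1/3)/(19 + 3*sqrt(129))^(1/3) + 20)/30)*sin(10^(1/3)*sqrt(3)*z*(20/(19 + 3*sqrt(129))^(1/3) + 10^(1/3)*(19 + 3*sqrt(129))^(1/3))/30) + C2*exp(z*(-10^(2/3)*(19 + 3*sqrt(129))^(1/3) + 20*10^(1/3)/(19 + 3*sqrt(129))^(1/3) + 20)/30)*cos(10^(1/3)*sqrt(3)*z*(20/(19 + 3*sqrt(129))^(1/3) + 10^(1/3)*(19 + 3*sqrt(129))^(1/3))/30) + C3*exp(-2*z) + C4*exp(z*(-20*10^(1/3)/(19 + 3*sqrt(129))^(1/3) + 10 + 10^(2/3)*(19 + 3*sqrt(129))^(1/3))/15)


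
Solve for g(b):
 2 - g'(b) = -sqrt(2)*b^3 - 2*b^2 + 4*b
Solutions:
 g(b) = C1 + sqrt(2)*b^4/4 + 2*b^3/3 - 2*b^2 + 2*b


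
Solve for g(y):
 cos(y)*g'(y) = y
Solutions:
 g(y) = C1 + Integral(y/cos(y), y)


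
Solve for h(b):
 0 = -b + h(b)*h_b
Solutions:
 h(b) = -sqrt(C1 + b^2)
 h(b) = sqrt(C1 + b^2)


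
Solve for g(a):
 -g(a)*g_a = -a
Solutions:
 g(a) = -sqrt(C1 + a^2)
 g(a) = sqrt(C1 + a^2)


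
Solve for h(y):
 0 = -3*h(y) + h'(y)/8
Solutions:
 h(y) = C1*exp(24*y)


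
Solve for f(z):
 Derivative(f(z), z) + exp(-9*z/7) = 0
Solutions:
 f(z) = C1 + 7*exp(-9*z/7)/9


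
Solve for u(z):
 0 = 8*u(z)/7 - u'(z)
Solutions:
 u(z) = C1*exp(8*z/7)


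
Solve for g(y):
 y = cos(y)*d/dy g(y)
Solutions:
 g(y) = C1 + Integral(y/cos(y), y)


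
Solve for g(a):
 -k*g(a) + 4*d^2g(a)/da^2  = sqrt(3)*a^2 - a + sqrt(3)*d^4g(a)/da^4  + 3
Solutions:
 g(a) = C1*exp(-3^(3/4)*a*sqrt(2 - sqrt(-sqrt(3)*k + 4))/3) + C2*exp(3^(3/4)*a*sqrt(2 - sqrt(-sqrt(3)*k + 4))/3) + C3*exp(-3^(3/4)*a*sqrt(sqrt(-sqrt(3)*k + 4) + 2)/3) + C4*exp(3^(3/4)*a*sqrt(sqrt(-sqrt(3)*k + 4) + 2)/3) - sqrt(3)*a^2/k + a/k - 3/k - 8*sqrt(3)/k^2


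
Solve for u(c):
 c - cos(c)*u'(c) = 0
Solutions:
 u(c) = C1 + Integral(c/cos(c), c)


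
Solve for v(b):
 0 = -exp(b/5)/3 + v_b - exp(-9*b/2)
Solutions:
 v(b) = C1 + 5*exp(b/5)/3 - 2*exp(-9*b/2)/9


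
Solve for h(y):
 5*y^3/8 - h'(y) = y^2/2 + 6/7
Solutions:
 h(y) = C1 + 5*y^4/32 - y^3/6 - 6*y/7


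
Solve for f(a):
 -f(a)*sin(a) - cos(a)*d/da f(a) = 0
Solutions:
 f(a) = C1*cos(a)


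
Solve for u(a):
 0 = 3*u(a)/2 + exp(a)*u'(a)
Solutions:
 u(a) = C1*exp(3*exp(-a)/2)


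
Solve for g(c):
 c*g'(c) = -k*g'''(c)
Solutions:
 g(c) = C1 + Integral(C2*airyai(c*(-1/k)^(1/3)) + C3*airybi(c*(-1/k)^(1/3)), c)


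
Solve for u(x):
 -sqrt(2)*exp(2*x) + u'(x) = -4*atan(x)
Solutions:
 u(x) = C1 - 4*x*atan(x) + sqrt(2)*exp(2*x)/2 + 2*log(x^2 + 1)


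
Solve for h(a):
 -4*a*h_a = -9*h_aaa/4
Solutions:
 h(a) = C1 + Integral(C2*airyai(2*6^(1/3)*a/3) + C3*airybi(2*6^(1/3)*a/3), a)


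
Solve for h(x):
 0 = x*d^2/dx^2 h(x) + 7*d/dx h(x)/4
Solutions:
 h(x) = C1 + C2/x^(3/4)


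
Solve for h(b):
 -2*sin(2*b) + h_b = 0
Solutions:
 h(b) = C1 - cos(2*b)


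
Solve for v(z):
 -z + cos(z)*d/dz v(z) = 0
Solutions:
 v(z) = C1 + Integral(z/cos(z), z)


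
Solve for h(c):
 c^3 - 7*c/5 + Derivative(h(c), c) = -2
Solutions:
 h(c) = C1 - c^4/4 + 7*c^2/10 - 2*c


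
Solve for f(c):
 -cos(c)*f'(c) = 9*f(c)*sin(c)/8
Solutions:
 f(c) = C1*cos(c)^(9/8)


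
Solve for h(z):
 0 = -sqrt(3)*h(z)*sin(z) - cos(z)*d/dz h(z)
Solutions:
 h(z) = C1*cos(z)^(sqrt(3))


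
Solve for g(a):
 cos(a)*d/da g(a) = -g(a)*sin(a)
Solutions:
 g(a) = C1*cos(a)


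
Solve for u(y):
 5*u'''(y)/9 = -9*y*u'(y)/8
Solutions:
 u(y) = C1 + Integral(C2*airyai(-3*3^(1/3)*5^(2/3)*y/10) + C3*airybi(-3*3^(1/3)*5^(2/3)*y/10), y)


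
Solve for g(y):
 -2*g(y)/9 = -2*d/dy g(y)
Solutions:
 g(y) = C1*exp(y/9)


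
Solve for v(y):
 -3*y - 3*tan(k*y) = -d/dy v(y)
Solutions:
 v(y) = C1 + 3*y^2/2 + 3*Piecewise((-log(cos(k*y))/k, Ne(k, 0)), (0, True))


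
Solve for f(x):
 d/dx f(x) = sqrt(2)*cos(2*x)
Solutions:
 f(x) = C1 + sqrt(2)*sin(2*x)/2


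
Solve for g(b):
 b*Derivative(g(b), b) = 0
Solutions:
 g(b) = C1


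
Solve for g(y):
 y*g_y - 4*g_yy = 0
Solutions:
 g(y) = C1 + C2*erfi(sqrt(2)*y/4)


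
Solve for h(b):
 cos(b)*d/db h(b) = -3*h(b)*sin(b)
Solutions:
 h(b) = C1*cos(b)^3


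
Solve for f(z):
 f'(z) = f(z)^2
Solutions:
 f(z) = -1/(C1 + z)


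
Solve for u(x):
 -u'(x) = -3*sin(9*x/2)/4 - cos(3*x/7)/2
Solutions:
 u(x) = C1 + 7*sin(3*x/7)/6 - cos(9*x/2)/6


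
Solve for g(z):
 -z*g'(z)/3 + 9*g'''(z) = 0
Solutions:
 g(z) = C1 + Integral(C2*airyai(z/3) + C3*airybi(z/3), z)


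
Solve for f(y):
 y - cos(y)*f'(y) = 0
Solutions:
 f(y) = C1 + Integral(y/cos(y), y)


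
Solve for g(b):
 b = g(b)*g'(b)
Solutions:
 g(b) = -sqrt(C1 + b^2)
 g(b) = sqrt(C1 + b^2)


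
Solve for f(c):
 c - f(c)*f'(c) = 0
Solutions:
 f(c) = -sqrt(C1 + c^2)
 f(c) = sqrt(C1 + c^2)


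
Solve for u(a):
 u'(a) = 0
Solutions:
 u(a) = C1


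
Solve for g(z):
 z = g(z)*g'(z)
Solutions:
 g(z) = -sqrt(C1 + z^2)
 g(z) = sqrt(C1 + z^2)


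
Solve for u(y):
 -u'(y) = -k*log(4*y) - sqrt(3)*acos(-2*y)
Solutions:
 u(y) = C1 + k*y*(log(y) - 1) + 2*k*y*log(2) + sqrt(3)*(y*acos(-2*y) + sqrt(1 - 4*y^2)/2)


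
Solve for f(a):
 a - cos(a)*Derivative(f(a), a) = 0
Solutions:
 f(a) = C1 + Integral(a/cos(a), a)


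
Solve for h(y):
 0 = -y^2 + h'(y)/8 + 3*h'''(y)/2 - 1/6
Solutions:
 h(y) = C1 + C2*sin(sqrt(3)*y/6) + C3*cos(sqrt(3)*y/6) + 8*y^3/3 - 572*y/3


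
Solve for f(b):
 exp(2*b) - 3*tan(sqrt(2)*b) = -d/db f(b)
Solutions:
 f(b) = C1 - exp(2*b)/2 - 3*sqrt(2)*log(cos(sqrt(2)*b))/2


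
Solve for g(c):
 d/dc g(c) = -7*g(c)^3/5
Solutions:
 g(c) = -sqrt(10)*sqrt(-1/(C1 - 7*c))/2
 g(c) = sqrt(10)*sqrt(-1/(C1 - 7*c))/2


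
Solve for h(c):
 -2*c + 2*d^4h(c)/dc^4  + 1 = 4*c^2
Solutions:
 h(c) = C1 + C2*c + C3*c^2 + C4*c^3 + c^6/180 + c^5/120 - c^4/48


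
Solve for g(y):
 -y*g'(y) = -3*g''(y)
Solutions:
 g(y) = C1 + C2*erfi(sqrt(6)*y/6)


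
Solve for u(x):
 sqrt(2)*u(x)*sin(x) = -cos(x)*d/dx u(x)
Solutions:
 u(x) = C1*cos(x)^(sqrt(2))


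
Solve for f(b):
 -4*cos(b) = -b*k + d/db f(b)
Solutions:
 f(b) = C1 + b^2*k/2 - 4*sin(b)


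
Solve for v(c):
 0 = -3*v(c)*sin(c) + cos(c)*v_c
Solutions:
 v(c) = C1/cos(c)^3


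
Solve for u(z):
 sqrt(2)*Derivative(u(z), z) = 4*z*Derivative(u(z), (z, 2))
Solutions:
 u(z) = C1 + C2*z^(sqrt(2)/4 + 1)


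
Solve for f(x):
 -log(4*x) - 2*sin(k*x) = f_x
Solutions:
 f(x) = C1 - x*log(x) - 2*x*log(2) + x - 2*Piecewise((-cos(k*x)/k, Ne(k, 0)), (0, True))


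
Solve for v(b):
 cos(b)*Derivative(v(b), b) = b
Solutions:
 v(b) = C1 + Integral(b/cos(b), b)


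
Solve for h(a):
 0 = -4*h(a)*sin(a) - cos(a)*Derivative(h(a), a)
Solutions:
 h(a) = C1*cos(a)^4


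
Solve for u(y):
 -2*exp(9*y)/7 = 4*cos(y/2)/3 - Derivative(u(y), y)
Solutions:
 u(y) = C1 + 2*exp(9*y)/63 + 8*sin(y/2)/3


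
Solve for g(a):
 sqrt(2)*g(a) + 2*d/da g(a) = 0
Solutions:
 g(a) = C1*exp(-sqrt(2)*a/2)


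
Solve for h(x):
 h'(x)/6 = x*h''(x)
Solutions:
 h(x) = C1 + C2*x^(7/6)


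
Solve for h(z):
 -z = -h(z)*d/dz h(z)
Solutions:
 h(z) = -sqrt(C1 + z^2)
 h(z) = sqrt(C1 + z^2)


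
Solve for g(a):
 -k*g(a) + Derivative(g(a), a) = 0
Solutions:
 g(a) = C1*exp(a*k)


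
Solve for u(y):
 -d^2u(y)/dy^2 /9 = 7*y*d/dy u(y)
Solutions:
 u(y) = C1 + C2*erf(3*sqrt(14)*y/2)


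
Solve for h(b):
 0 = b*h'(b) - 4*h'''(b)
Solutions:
 h(b) = C1 + Integral(C2*airyai(2^(1/3)*b/2) + C3*airybi(2^(1/3)*b/2), b)


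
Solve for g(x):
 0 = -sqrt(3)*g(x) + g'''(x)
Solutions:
 g(x) = C3*exp(3^(1/6)*x) + (C1*sin(3^(2/3)*x/2) + C2*cos(3^(2/3)*x/2))*exp(-3^(1/6)*x/2)


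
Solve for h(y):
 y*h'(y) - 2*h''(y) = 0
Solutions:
 h(y) = C1 + C2*erfi(y/2)


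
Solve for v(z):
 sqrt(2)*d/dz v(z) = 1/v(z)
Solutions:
 v(z) = -sqrt(C1 + sqrt(2)*z)
 v(z) = sqrt(C1 + sqrt(2)*z)


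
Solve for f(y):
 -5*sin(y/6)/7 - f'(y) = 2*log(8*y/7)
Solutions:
 f(y) = C1 - 2*y*log(y) - 6*y*log(2) + 2*y + 2*y*log(7) + 30*cos(y/6)/7


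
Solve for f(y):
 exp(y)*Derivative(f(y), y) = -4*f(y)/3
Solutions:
 f(y) = C1*exp(4*exp(-y)/3)


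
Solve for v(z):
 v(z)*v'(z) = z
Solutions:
 v(z) = -sqrt(C1 + z^2)
 v(z) = sqrt(C1 + z^2)


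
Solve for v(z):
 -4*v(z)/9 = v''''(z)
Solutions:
 v(z) = (C1*sin(sqrt(3)*z/3) + C2*cos(sqrt(3)*z/3))*exp(-sqrt(3)*z/3) + (C3*sin(sqrt(3)*z/3) + C4*cos(sqrt(3)*z/3))*exp(sqrt(3)*z/3)


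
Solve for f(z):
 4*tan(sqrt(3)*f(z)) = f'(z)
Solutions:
 f(z) = sqrt(3)*(pi - asin(C1*exp(4*sqrt(3)*z)))/3
 f(z) = sqrt(3)*asin(C1*exp(4*sqrt(3)*z))/3


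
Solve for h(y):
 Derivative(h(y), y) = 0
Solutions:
 h(y) = C1


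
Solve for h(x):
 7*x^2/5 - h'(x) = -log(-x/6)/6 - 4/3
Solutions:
 h(x) = C1 + 7*x^3/15 + x*log(-x)/6 + x*(7 - log(6))/6


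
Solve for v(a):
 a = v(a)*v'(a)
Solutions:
 v(a) = -sqrt(C1 + a^2)
 v(a) = sqrt(C1 + a^2)


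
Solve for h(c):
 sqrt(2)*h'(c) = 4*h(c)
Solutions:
 h(c) = C1*exp(2*sqrt(2)*c)


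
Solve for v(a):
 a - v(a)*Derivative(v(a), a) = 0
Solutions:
 v(a) = -sqrt(C1 + a^2)
 v(a) = sqrt(C1 + a^2)


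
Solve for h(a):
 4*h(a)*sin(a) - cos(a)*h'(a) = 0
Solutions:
 h(a) = C1/cos(a)^4


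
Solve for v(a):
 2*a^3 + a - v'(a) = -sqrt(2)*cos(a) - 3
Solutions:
 v(a) = C1 + a^4/2 + a^2/2 + 3*a + sqrt(2)*sin(a)


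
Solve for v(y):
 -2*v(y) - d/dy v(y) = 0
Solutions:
 v(y) = C1*exp(-2*y)


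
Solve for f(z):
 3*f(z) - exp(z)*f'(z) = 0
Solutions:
 f(z) = C1*exp(-3*exp(-z))


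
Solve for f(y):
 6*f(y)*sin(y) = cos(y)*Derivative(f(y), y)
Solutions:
 f(y) = C1/cos(y)^6


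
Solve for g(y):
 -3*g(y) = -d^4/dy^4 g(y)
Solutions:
 g(y) = C1*exp(-3^(1/4)*y) + C2*exp(3^(1/4)*y) + C3*sin(3^(1/4)*y) + C4*cos(3^(1/4)*y)


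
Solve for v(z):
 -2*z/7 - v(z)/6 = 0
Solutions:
 v(z) = -12*z/7


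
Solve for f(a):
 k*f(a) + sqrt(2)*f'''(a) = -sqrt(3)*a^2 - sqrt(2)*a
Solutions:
 f(a) = C1*exp(2^(5/6)*a*(-k)^(1/3)/2) + C2*exp(2^(5/6)*a*(-k)^(1/3)*(-1 + sqrt(3)*I)/4) + C3*exp(-2^(5/6)*a*(-k)^(1/3)*(1 + sqrt(3)*I)/4) - sqrt(3)*a^2/k - sqrt(2)*a/k


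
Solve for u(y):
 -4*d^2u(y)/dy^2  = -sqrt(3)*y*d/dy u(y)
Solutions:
 u(y) = C1 + C2*erfi(sqrt(2)*3^(1/4)*y/4)


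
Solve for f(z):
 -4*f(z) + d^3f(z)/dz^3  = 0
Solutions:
 f(z) = C3*exp(2^(2/3)*z) + (C1*sin(2^(2/3)*sqrt(3)*z/2) + C2*cos(2^(2/3)*sqrt(3)*z/2))*exp(-2^(2/3)*z/2)


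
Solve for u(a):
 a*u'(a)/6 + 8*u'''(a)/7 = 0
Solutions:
 u(a) = C1 + Integral(C2*airyai(-6^(2/3)*7^(1/3)*a/12) + C3*airybi(-6^(2/3)*7^(1/3)*a/12), a)


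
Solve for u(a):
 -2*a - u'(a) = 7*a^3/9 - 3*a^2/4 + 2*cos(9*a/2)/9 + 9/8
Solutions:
 u(a) = C1 - 7*a^4/36 + a^3/4 - a^2 - 9*a/8 - 4*sin(9*a/2)/81


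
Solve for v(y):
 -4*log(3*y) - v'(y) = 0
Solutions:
 v(y) = C1 - 4*y*log(y) - y*log(81) + 4*y


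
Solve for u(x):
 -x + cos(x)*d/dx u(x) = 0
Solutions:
 u(x) = C1 + Integral(x/cos(x), x)


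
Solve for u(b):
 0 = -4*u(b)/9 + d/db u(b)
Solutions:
 u(b) = C1*exp(4*b/9)


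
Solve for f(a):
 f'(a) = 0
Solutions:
 f(a) = C1


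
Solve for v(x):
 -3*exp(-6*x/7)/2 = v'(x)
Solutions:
 v(x) = C1 + 7*exp(-6*x/7)/4


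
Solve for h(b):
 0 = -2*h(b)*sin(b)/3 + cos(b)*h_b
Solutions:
 h(b) = C1/cos(b)^(2/3)


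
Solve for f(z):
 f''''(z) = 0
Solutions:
 f(z) = C1 + C2*z + C3*z^2 + C4*z^3


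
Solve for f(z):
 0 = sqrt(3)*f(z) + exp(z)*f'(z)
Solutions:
 f(z) = C1*exp(sqrt(3)*exp(-z))


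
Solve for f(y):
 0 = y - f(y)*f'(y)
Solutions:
 f(y) = -sqrt(C1 + y^2)
 f(y) = sqrt(C1 + y^2)


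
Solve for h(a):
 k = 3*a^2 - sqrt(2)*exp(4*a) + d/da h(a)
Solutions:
 h(a) = C1 - a^3 + a*k + sqrt(2)*exp(4*a)/4


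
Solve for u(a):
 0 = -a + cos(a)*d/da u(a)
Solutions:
 u(a) = C1 + Integral(a/cos(a), a)


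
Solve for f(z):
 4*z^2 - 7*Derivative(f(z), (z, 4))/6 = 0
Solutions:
 f(z) = C1 + C2*z + C3*z^2 + C4*z^3 + z^6/105


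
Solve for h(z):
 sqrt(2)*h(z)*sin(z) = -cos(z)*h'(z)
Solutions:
 h(z) = C1*cos(z)^(sqrt(2))


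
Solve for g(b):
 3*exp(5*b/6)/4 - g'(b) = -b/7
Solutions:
 g(b) = C1 + b^2/14 + 9*exp(5*b/6)/10


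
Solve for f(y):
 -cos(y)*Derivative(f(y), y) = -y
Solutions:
 f(y) = C1 + Integral(y/cos(y), y)


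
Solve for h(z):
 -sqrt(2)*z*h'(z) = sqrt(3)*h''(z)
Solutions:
 h(z) = C1 + C2*erf(6^(3/4)*z/6)


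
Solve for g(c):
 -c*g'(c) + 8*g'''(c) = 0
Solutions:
 g(c) = C1 + Integral(C2*airyai(c/2) + C3*airybi(c/2), c)


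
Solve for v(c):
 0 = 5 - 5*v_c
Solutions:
 v(c) = C1 + c


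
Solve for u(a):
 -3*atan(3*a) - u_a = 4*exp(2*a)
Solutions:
 u(a) = C1 - 3*a*atan(3*a) - 2*exp(2*a) + log(9*a^2 + 1)/2


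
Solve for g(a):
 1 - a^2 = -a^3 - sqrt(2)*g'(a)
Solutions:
 g(a) = C1 - sqrt(2)*a^4/8 + sqrt(2)*a^3/6 - sqrt(2)*a/2


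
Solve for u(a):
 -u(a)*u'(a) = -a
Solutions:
 u(a) = -sqrt(C1 + a^2)
 u(a) = sqrt(C1 + a^2)


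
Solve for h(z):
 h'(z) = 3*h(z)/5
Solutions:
 h(z) = C1*exp(3*z/5)


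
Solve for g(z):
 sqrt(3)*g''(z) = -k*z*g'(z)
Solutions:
 g(z) = Piecewise((-sqrt(2)*3^(1/4)*sqrt(pi)*C1*erf(sqrt(2)*3^(3/4)*sqrt(k)*z/6)/(2*sqrt(k)) - C2, (k > 0) | (k < 0)), (-C1*z - C2, True))


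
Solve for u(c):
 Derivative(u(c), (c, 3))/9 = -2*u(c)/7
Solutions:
 u(c) = C3*exp(c*(-18^(1/3)*7^(2/3) + 3*2^(1/3)*21^(2/3))/28)*sin(3*2^(1/3)*3^(1/6)*7^(2/3)*c/14) + C4*exp(c*(-18^(1/3)*7^(2/3) + 3*2^(1/3)*21^(2/3))/28)*cos(3*2^(1/3)*3^(1/6)*7^(2/3)*c/14) + C5*exp(-c*(18^(1/3)*7^(2/3) + 3*2^(1/3)*21^(2/3))/28) + (C1*sin(3*2^(1/3)*3^(1/6)*7^(2/3)*c/14) + C2*cos(3*2^(1/3)*3^(1/6)*7^(2/3)*c/14))*exp(18^(1/3)*7^(2/3)*c/14)


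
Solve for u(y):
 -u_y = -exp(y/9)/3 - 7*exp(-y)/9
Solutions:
 u(y) = C1 + 3*exp(y/9) - 7*exp(-y)/9


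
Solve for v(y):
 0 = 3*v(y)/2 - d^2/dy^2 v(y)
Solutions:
 v(y) = C1*exp(-sqrt(6)*y/2) + C2*exp(sqrt(6)*y/2)


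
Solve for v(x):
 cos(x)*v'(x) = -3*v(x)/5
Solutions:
 v(x) = C1*(sin(x) - 1)^(3/10)/(sin(x) + 1)^(3/10)


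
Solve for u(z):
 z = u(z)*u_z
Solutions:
 u(z) = -sqrt(C1 + z^2)
 u(z) = sqrt(C1 + z^2)


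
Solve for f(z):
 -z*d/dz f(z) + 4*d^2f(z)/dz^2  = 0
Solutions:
 f(z) = C1 + C2*erfi(sqrt(2)*z/4)


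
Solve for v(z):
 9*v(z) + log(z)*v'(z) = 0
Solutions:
 v(z) = C1*exp(-9*li(z))


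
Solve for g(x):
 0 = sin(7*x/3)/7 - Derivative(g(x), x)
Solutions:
 g(x) = C1 - 3*cos(7*x/3)/49


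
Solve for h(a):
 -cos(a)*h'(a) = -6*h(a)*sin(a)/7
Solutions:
 h(a) = C1/cos(a)^(6/7)


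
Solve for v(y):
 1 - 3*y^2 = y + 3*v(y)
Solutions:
 v(y) = -y^2 - y/3 + 1/3


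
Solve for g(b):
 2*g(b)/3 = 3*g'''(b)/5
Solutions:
 g(b) = C3*exp(30^(1/3)*b/3) + (C1*sin(10^(1/3)*3^(5/6)*b/6) + C2*cos(10^(1/3)*3^(5/6)*b/6))*exp(-30^(1/3)*b/6)


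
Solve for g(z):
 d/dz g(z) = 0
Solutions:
 g(z) = C1


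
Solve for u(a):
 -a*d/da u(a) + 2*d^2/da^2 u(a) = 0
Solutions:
 u(a) = C1 + C2*erfi(a/2)


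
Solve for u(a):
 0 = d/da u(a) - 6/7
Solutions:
 u(a) = C1 + 6*a/7


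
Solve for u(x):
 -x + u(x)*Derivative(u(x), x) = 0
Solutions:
 u(x) = -sqrt(C1 + x^2)
 u(x) = sqrt(C1 + x^2)


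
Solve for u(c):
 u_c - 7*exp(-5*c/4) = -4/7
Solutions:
 u(c) = C1 - 4*c/7 - 28*exp(-5*c/4)/5


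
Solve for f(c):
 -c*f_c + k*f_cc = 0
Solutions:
 f(c) = C1 + C2*erf(sqrt(2)*c*sqrt(-1/k)/2)/sqrt(-1/k)
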